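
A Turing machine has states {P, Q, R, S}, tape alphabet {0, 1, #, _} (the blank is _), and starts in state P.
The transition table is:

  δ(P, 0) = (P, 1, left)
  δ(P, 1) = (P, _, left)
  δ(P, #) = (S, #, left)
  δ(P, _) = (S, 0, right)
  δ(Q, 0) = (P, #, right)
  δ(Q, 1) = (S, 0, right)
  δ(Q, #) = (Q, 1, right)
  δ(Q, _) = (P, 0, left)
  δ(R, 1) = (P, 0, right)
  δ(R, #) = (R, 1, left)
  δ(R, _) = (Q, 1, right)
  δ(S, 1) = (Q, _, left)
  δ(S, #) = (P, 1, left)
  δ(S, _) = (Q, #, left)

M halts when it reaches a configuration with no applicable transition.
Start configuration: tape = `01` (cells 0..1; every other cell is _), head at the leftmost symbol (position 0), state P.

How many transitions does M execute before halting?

P | _____[0]1_   read 0 → write 1, move left, go to P
P | ____[_]11_   read _ → write 0, move right, go to S
S | ____0[1]1_   read 1 → write _, move left, go to Q
Q | ____[0]_1_   read 0 → write #, move right, go to P
P | ____#[_]1_   read _ → write 0, move right, go to S
S | ____#0[1]_   read 1 → write _, move left, go to Q
Q | ____#[0]__   read 0 → write #, move right, go to P
P | ____##[_]_   read _ → write 0, move right, go to S
S | ____##0[_]   read _ → write #, move left, go to Q
Q | ____##[0]#   read 0 → write #, move right, go to P
P | ____###[#]   read # → write #, move left, go to S
S | ____##[#]#   read # → write 1, move left, go to P
P | ____#[#]1#   read # → write #, move left, go to S
S | ____[#]#1#   read # → write 1, move left, go to P
P | ___[_]1#1#   read _ → write 0, move right, go to S
S | ___0[1]#1#   read 1 → write _, move left, go to Q
Q | ___[0]_#1#   read 0 → write #, move right, go to P
P | ___#[_]#1#   read _ → write 0, move right, go to S
S | ___#0[#]1#   read # → write 1, move left, go to P
P | ___#[0]11#   read 0 → write 1, move left, go to P
P | ___[#]111#   read # → write #, move left, go to S
S | __[_]#111#   read _ → write #, move left, go to Q
Q | _[_]##111#   read _ → write 0, move left, go to P
P | [_]0##111#   read _ → write 0, move right, go to S
S | 0[0]##111#
M halts after 24 transitions.

24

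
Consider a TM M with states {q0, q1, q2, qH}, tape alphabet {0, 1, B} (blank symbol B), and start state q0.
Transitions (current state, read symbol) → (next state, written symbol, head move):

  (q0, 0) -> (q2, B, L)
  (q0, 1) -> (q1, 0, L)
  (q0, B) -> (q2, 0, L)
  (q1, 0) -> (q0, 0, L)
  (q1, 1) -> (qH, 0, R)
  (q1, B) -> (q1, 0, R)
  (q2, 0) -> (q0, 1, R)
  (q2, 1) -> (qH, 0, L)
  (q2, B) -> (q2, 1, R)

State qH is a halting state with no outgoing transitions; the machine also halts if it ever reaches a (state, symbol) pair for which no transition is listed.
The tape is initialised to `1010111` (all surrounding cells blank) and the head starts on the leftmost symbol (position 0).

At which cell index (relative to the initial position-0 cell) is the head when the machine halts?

q0 | BB[1]010111   read 1 → write 0, move L, go to q1
q1 | B[B]0010111   read B → write 0, move R, go to q1
q1 | B0[0]010111   read 0 → write 0, move L, go to q0
q0 | B[0]0010111   read 0 → write B, move L, go to q2
q2 | [B]B0010111   read B → write 1, move R, go to q2
q2 | 1[B]0010111   read B → write 1, move R, go to q2
q2 | 11[0]010111   read 0 → write 1, move R, go to q0
q0 | 111[0]10111   read 0 → write B, move L, go to q2
q2 | 11[1]B10111   read 1 → write 0, move L, go to qH
qH | 1[1]0B10111
At halt the head is at cell -1.

-1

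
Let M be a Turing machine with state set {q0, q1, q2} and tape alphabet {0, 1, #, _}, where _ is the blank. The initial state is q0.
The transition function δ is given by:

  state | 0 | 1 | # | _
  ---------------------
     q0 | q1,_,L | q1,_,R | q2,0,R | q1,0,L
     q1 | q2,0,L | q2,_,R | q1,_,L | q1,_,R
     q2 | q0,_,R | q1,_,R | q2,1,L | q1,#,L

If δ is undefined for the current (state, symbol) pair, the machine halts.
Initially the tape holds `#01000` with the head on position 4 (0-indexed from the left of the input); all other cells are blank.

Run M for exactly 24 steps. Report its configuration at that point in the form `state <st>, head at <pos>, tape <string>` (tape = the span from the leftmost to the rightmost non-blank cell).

q0 | __#010[0]0   read 0 → write _, move L, go to q1
q1 | __#01[0]_0   read 0 → write 0, move L, go to q2
q2 | __#0[1]0_0   read 1 → write _, move R, go to q1
q1 | __#0_[0]_0   read 0 → write 0, move L, go to q2
q2 | __#0[_]0_0   read _ → write #, move L, go to q1
q1 | __#[0]#0_0   read 0 → write 0, move L, go to q2
q2 | __[#]0#0_0   read # → write 1, move L, go to q2
q2 | _[_]10#0_0   read _ → write #, move L, go to q1
q1 | [_]#10#0_0   read _ → write _, move R, go to q1
q1 | _[#]10#0_0   read # → write _, move L, go to q1
q1 | [_]_10#0_0   read _ → write _, move R, go to q1
q1 | _[_]10#0_0   read _ → write _, move R, go to q1
q1 | __[1]0#0_0   read 1 → write _, move R, go to q2
q2 | ___[0]#0_0   read 0 → write _, move R, go to q0
q0 | ____[#]0_0   read # → write 0, move R, go to q2
q2 | ____0[0]_0   read 0 → write _, move R, go to q0
q0 | ____0_[_]0   read _ → write 0, move L, go to q1
q1 | ____0[_]00   read _ → write _, move R, go to q1
q1 | ____0_[0]0   read 0 → write 0, move L, go to q2
q2 | ____0[_]00   read _ → write #, move L, go to q1
q1 | ____[0]#00   read 0 → write 0, move L, go to q2
q2 | ___[_]0#00   read _ → write #, move L, go to q1
q1 | __[_]#0#00   read _ → write _, move R, go to q1
q1 | ___[#]0#00   read # → write _, move L, go to q1
q1 | __[_]_0#00
After 24 steps: state q1, head at 0, tape 0#00.

state q1, head at 0, tape 0#00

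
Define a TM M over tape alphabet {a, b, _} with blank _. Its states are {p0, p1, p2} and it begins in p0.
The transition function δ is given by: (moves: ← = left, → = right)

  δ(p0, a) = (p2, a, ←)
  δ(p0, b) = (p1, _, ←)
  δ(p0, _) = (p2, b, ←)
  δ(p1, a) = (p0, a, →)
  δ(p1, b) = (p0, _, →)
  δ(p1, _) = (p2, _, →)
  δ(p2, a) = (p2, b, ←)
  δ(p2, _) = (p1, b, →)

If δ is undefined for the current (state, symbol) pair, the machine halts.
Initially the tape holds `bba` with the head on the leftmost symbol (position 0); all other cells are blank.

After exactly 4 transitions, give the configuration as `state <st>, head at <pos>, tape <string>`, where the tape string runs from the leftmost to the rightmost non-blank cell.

state p0, head at 2, tape b_a

p0 | _[b]ba   read b → write _, move ←, go to p1
p1 | [_]_ba   read _ → write _, move →, go to p2
p2 | _[_]ba   read _ → write b, move →, go to p1
p1 | _b[b]a   read b → write _, move →, go to p0
p0 | _b_[a]
After 4 steps: state p0, head at 2, tape b_a.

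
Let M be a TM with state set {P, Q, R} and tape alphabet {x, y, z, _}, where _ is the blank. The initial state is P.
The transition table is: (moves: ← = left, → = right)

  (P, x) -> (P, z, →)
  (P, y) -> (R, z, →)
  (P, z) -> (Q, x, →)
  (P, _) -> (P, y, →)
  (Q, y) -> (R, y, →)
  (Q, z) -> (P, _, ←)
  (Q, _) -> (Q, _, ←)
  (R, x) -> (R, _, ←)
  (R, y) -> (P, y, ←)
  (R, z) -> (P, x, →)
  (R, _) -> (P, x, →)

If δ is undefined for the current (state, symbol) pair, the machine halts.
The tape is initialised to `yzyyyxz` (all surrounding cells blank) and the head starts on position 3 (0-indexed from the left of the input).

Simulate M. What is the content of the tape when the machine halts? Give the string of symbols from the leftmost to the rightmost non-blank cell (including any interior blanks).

yzyzzxx

P | yzy[y]yxz_   read y → write z, move →, go to R
R | yzyz[y]xz_   read y → write y, move ←, go to P
P | yzy[z]yxz_   read z → write x, move →, go to Q
Q | yzyx[y]xz_   read y → write y, move →, go to R
R | yzyxy[x]z_   read x → write _, move ←, go to R
R | yzyx[y]_z_   read y → write y, move ←, go to P
P | yzy[x]y_z_   read x → write z, move →, go to P
P | yzyz[y]_z_   read y → write z, move →, go to R
R | yzyzz[_]z_   read _ → write x, move →, go to P
P | yzyzzx[z]_   read z → write x, move →, go to Q
Q | yzyzzxx[_]   read _ → write _, move ←, go to Q
Q | yzyzzx[x]_
The non-blank tape span at halt is yzyzzxx.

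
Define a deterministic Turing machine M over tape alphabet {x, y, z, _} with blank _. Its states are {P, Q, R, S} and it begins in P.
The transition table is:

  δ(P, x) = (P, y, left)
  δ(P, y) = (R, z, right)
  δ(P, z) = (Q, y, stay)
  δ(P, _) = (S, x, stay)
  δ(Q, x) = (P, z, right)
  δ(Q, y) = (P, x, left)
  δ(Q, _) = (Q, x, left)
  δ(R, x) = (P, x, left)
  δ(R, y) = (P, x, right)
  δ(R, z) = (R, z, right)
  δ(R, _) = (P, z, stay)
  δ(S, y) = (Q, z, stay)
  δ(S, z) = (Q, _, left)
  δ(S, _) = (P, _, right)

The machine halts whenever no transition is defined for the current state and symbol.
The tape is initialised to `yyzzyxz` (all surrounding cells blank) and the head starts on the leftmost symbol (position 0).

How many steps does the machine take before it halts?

8

state=P head=0 tape=_[y]yzzyxz   (P,y)→(R,z,right)
state=R head=1 tape=_z[y]zzyxz   (R,y)→(P,x,right)
state=P head=2 tape=_zx[z]zyxz   (P,z)→(Q,y,stay)
state=Q head=2 tape=_zx[y]zyxz   (Q,y)→(P,x,left)
state=P head=1 tape=_z[x]xzyxz   (P,x)→(P,y,left)
state=P head=0 tape=_[z]yxzyxz   (P,z)→(Q,y,stay)
state=Q head=0 tape=_[y]yxzyxz   (Q,y)→(P,x,left)
state=P head=-1 tape=[_]xyxzyxz   (P,_)→(S,x,stay)
state=S head=-1 tape=[x]xyxzyxz
M halts after 8 transitions.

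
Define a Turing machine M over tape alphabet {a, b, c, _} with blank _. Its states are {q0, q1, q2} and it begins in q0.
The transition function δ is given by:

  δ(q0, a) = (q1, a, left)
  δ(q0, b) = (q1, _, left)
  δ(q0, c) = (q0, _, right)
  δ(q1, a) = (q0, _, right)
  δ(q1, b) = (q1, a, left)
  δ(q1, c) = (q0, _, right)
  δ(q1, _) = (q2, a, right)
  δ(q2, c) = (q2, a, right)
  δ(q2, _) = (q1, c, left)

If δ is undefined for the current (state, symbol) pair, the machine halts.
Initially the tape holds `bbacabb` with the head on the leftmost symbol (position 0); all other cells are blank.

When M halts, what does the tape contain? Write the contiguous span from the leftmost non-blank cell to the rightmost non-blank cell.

aacabb

q0 | _[b]bacabb   read b → write _, move left, go to q1
q1 | [_]_bacabb   read _ → write a, move right, go to q2
q2 | a[_]bacabb   read _ → write c, move left, go to q1
q1 | [a]cbacabb   read a → write _, move right, go to q0
q0 | _[c]bacabb   read c → write _, move right, go to q0
q0 | __[b]acabb   read b → write _, move left, go to q1
q1 | _[_]_acabb   read _ → write a, move right, go to q2
q2 | _a[_]acabb   read _ → write c, move left, go to q1
q1 | _[a]cacabb   read a → write _, move right, go to q0
q0 | __[c]acabb   read c → write _, move right, go to q0
q0 | ___[a]cabb   read a → write a, move left, go to q1
q1 | __[_]acabb   read _ → write a, move right, go to q2
q2 | __a[a]cabb
The non-blank tape span at halt is aacabb.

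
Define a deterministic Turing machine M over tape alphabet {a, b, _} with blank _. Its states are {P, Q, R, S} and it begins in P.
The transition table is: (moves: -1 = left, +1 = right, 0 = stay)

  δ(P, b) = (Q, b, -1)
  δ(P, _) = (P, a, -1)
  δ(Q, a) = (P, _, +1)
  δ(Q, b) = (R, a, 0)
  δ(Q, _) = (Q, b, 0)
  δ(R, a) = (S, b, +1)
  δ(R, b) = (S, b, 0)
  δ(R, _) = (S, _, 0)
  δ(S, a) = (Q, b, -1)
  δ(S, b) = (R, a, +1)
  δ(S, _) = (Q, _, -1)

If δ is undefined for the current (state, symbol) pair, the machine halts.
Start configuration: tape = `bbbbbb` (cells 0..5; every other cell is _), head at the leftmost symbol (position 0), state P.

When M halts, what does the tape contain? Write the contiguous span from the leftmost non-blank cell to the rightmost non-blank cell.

baaaaaaa

P | _[b]bbbbb_   read b → write b, move -1, go to Q
Q | [_]bbbbbb_   read _ → write b, move 0, go to Q
Q | [b]bbbbbb_   read b → write a, move 0, go to R
R | [a]bbbbbb_   read a → write b, move +1, go to S
S | b[b]bbbbb_   read b → write a, move +1, go to R
R | ba[b]bbbb_   read b → write b, move 0, go to S
S | ba[b]bbbb_   read b → write a, move +1, go to R
R | baa[b]bbb_   read b → write b, move 0, go to S
S | baa[b]bbb_   read b → write a, move +1, go to R
R | baaa[b]bb_   read b → write b, move 0, go to S
S | baaa[b]bb_   read b → write a, move +1, go to R
R | baaaa[b]b_   read b → write b, move 0, go to S
S | baaaa[b]b_   read b → write a, move +1, go to R
R | baaaaa[b]_   read b → write b, move 0, go to S
S | baaaaa[b]_   read b → write a, move +1, go to R
R | baaaaaa[_]   read _ → write _, move 0, go to S
S | baaaaaa[_]   read _ → write _, move -1, go to Q
Q | baaaaa[a]_   read a → write _, move +1, go to P
P | baaaaa_[_]   read _ → write a, move -1, go to P
P | baaaaa[_]a   read _ → write a, move -1, go to P
P | baaaa[a]aa
The non-blank tape span at halt is baaaaaaa.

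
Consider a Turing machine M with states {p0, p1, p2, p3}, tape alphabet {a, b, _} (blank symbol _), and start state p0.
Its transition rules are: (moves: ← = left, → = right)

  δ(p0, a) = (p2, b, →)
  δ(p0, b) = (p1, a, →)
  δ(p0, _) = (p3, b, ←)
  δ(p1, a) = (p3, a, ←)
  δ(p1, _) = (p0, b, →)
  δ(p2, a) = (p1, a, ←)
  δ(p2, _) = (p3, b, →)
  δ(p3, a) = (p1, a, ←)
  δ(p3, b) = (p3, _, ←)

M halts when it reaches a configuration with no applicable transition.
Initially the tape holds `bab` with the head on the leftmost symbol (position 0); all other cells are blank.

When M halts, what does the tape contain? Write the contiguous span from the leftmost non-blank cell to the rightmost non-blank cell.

bbab

p0 | _[b]ab   read b → write a, move →, go to p1
p1 | _a[a]b   read a → write a, move ←, go to p3
p3 | _[a]ab   read a → write a, move ←, go to p1
p1 | [_]aab   read _ → write b, move →, go to p0
p0 | b[a]ab   read a → write b, move →, go to p2
p2 | bb[a]b   read a → write a, move ←, go to p1
p1 | b[b]ab
The non-blank tape span at halt is bbab.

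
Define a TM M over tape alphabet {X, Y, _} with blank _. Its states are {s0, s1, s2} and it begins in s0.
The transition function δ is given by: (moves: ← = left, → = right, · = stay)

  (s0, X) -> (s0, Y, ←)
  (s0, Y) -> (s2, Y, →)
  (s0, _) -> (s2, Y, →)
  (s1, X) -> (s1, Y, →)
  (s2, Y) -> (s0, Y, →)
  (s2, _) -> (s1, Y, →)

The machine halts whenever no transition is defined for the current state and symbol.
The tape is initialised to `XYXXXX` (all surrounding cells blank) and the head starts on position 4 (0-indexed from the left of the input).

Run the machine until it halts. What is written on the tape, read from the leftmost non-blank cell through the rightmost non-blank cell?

s0 | XYXX[X]X___   read X → write Y, move ←, go to s0
s0 | XYX[X]YX___   read X → write Y, move ←, go to s0
s0 | XY[X]YYX___   read X → write Y, move ←, go to s0
s0 | X[Y]YYYX___   read Y → write Y, move →, go to s2
s2 | XY[Y]YYX___   read Y → write Y, move →, go to s0
s0 | XYY[Y]YX___   read Y → write Y, move →, go to s2
s2 | XYYY[Y]X___   read Y → write Y, move →, go to s0
s0 | XYYYY[X]___   read X → write Y, move ←, go to s0
s0 | XYYY[Y]Y___   read Y → write Y, move →, go to s2
s2 | XYYYY[Y]___   read Y → write Y, move →, go to s0
s0 | XYYYYY[_]__   read _ → write Y, move →, go to s2
s2 | XYYYYYY[_]_   read _ → write Y, move →, go to s1
s1 | XYYYYYYY[_]
The non-blank tape span at halt is XYYYYYYY.

XYYYYYYY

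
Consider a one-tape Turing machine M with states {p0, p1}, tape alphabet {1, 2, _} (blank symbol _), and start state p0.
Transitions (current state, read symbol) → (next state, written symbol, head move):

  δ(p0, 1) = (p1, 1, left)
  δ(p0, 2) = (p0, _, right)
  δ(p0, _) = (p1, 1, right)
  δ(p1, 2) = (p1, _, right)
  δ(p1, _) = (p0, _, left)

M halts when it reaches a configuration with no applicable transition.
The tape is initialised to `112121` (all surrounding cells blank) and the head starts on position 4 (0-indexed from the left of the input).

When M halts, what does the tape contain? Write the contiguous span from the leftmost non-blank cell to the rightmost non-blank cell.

11_1_1

state=p0 head=4 tape=1121[2]1   (p0,2)→(p0,_,right)
state=p0 head=5 tape=1121_[1]   (p0,1)→(p1,1,left)
state=p1 head=4 tape=1121[_]1   (p1,_)→(p0,_,left)
state=p0 head=3 tape=112[1]_1   (p0,1)→(p1,1,left)
state=p1 head=2 tape=11[2]1_1   (p1,2)→(p1,_,right)
state=p1 head=3 tape=11_[1]_1
The non-blank tape span at halt is 11_1_1.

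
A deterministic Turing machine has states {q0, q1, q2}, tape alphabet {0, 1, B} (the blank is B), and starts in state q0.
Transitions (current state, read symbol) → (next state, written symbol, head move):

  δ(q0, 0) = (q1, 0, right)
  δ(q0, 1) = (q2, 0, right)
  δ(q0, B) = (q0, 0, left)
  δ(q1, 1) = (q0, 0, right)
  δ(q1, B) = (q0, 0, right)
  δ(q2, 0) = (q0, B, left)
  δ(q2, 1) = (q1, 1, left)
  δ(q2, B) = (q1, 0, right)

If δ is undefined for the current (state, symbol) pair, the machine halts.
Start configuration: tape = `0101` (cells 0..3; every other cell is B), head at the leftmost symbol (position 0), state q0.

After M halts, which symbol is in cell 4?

0

state=q0 head=0 tape=[0]101B   (q0,0)→(q1,0,right)
state=q1 head=1 tape=0[1]01B   (q1,1)→(q0,0,right)
state=q0 head=2 tape=00[0]1B   (q0,0)→(q1,0,right)
state=q1 head=3 tape=000[1]B   (q1,1)→(q0,0,right)
state=q0 head=4 tape=0000[B]   (q0,B)→(q0,0,left)
state=q0 head=3 tape=000[0]0   (q0,0)→(q1,0,right)
state=q1 head=4 tape=0000[0]
Cell 4 holds 0 when M halts.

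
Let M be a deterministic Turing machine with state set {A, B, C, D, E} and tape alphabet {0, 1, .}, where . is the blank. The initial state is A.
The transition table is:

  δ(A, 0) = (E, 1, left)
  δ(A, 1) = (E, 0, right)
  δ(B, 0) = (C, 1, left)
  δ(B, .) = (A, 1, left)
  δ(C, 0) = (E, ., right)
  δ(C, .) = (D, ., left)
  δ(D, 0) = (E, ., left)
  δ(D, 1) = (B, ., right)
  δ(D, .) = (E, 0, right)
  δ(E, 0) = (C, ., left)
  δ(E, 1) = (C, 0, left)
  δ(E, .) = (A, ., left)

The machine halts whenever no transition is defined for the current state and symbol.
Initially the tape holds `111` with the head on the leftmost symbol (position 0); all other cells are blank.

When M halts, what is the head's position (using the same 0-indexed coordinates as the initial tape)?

A | ...[1]11   read 1 → write 0, move right, go to E
E | ...0[1]1   read 1 → write 0, move left, go to C
C | ...[0]01   read 0 → write ., move right, go to E
E | ....[0]1   read 0 → write ., move left, go to C
C | ...[.].1   read . → write ., move left, go to D
D | ..[.]..1   read . → write 0, move right, go to E
E | ..0[.].1   read . → write ., move left, go to A
A | ..[0]..1   read 0 → write 1, move left, go to E
E | .[.]1..1   read . → write ., move left, go to A
A | [.].1..1
At halt the head is at cell -3.

-3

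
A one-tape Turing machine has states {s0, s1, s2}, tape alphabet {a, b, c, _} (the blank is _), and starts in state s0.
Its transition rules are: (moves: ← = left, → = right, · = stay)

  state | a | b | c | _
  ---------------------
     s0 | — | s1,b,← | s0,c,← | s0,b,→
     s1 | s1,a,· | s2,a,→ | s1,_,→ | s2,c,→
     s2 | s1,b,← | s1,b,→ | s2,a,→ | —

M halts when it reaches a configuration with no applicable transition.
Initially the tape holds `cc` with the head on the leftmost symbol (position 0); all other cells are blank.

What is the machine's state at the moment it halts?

s2

state=s0 head=0 tape=__[c]c__   (s0,c)→(s0,c,←)
state=s0 head=-1 tape=_[_]cc__   (s0,_)→(s0,b,→)
state=s0 head=0 tape=_b[c]c__   (s0,c)→(s0,c,←)
state=s0 head=-1 tape=_[b]cc__   (s0,b)→(s1,b,←)
state=s1 head=-2 tape=[_]bcc__   (s1,_)→(s2,c,→)
state=s2 head=-1 tape=c[b]cc__   (s2,b)→(s1,b,→)
state=s1 head=0 tape=cb[c]c__   (s1,c)→(s1,_,→)
state=s1 head=1 tape=cb_[c]__   (s1,c)→(s1,_,→)
state=s1 head=2 tape=cb__[_]_   (s1,_)→(s2,c,→)
state=s2 head=3 tape=cb__c[_]
No transition is defined for (s2, _); M halts in state s2.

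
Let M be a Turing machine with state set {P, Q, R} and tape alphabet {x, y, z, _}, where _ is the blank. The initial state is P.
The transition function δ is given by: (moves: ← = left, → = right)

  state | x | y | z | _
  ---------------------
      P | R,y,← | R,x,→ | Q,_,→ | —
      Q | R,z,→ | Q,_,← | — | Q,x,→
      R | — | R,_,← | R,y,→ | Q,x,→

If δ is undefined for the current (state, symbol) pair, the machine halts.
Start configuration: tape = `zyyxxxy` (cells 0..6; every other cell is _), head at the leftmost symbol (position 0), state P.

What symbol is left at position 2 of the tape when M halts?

x

P | [z]yyxxxy   read z → write _, move →, go to Q
Q | _[y]yxxxy   read y → write _, move ←, go to Q
Q | [_]_yxxxy   read _ → write x, move →, go to Q
Q | x[_]yxxxy   read _ → write x, move →, go to Q
Q | xx[y]xxxy   read y → write _, move ←, go to Q
Q | x[x]_xxxy   read x → write z, move →, go to R
R | xz[_]xxxy   read _ → write x, move →, go to Q
Q | xzx[x]xxy   read x → write z, move →, go to R
R | xzxz[x]xy
Cell 2 holds x when M halts.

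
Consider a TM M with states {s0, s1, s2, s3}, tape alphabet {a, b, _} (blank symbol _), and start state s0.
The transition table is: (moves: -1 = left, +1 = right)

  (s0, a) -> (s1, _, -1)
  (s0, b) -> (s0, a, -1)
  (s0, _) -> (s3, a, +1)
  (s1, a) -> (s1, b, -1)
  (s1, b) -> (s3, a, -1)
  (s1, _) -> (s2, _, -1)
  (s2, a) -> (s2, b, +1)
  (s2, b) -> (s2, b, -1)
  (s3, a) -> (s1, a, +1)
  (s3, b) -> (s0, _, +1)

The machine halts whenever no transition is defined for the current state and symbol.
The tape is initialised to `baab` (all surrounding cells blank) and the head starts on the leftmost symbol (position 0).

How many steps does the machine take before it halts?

7

s0 | ___[b]aab   read b → write a, move -1, go to s0
s0 | __[_]aaab   read _ → write a, move +1, go to s3
s3 | __a[a]aab   read a → write a, move +1, go to s1
s1 | __aa[a]ab   read a → write b, move -1, go to s1
s1 | __a[a]bab   read a → write b, move -1, go to s1
s1 | __[a]bbab   read a → write b, move -1, go to s1
s1 | _[_]bbbab   read _ → write _, move -1, go to s2
s2 | [_]_bbbab
M halts after 7 transitions.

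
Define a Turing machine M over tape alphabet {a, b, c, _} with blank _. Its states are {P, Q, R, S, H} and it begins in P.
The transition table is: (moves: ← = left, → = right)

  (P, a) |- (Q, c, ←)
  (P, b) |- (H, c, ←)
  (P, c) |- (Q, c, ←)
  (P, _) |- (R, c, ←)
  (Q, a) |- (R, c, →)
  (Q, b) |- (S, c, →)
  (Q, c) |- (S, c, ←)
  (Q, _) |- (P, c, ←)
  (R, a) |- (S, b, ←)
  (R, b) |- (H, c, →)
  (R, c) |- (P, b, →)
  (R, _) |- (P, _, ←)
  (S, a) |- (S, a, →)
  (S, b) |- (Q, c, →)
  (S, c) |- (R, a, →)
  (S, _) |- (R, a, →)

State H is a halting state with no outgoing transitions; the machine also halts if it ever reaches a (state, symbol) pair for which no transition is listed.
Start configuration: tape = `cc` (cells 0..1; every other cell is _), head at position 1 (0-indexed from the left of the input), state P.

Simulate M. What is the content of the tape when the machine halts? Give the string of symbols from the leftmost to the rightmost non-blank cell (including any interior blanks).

aacc

state=P head=1 tape=_c[c]_   (P,c)→(Q,c,←)
state=Q head=0 tape=_[c]c_   (Q,c)→(S,c,←)
state=S head=-1 tape=[_]cc_   (S,_)→(R,a,→)
state=R head=0 tape=a[c]c_   (R,c)→(P,b,→)
state=P head=1 tape=ab[c]_   (P,c)→(Q,c,←)
state=Q head=0 tape=a[b]c_   (Q,b)→(S,c,→)
state=S head=1 tape=ac[c]_   (S,c)→(R,a,→)
state=R head=2 tape=aca[_]   (R,_)→(P,_,←)
state=P head=1 tape=ac[a]_   (P,a)→(Q,c,←)
state=Q head=0 tape=a[c]c_   (Q,c)→(S,c,←)
state=S head=-1 tape=[a]cc_   (S,a)→(S,a,→)
state=S head=0 tape=a[c]c_   (S,c)→(R,a,→)
state=R head=1 tape=aa[c]_   (R,c)→(P,b,→)
state=P head=2 tape=aab[_]   (P,_)→(R,c,←)
state=R head=1 tape=aa[b]c   (R,b)→(H,c,→)
state=H head=2 tape=aac[c]
The non-blank tape span at halt is aacc.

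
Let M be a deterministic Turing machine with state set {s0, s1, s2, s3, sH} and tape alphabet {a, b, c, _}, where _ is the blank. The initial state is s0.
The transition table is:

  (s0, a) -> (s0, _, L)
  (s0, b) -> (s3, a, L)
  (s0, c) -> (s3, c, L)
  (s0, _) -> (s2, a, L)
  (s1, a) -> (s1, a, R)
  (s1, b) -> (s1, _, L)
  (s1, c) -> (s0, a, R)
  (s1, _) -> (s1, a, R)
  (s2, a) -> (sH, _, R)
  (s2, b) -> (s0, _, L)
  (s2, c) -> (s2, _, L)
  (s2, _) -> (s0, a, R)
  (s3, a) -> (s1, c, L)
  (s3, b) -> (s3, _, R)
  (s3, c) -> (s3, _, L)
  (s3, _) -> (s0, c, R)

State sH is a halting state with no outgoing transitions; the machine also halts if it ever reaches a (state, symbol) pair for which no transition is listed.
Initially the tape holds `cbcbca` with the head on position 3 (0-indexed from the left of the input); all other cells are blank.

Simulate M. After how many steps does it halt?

16

s0 | __cbc[b]ca   read b → write a, move L, go to s3
s3 | __cb[c]aca   read c → write _, move L, go to s3
s3 | __c[b]_aca   read b → write _, move R, go to s3
s3 | __c_[_]aca   read _ → write c, move R, go to s0
s0 | __c_c[a]ca   read a → write _, move L, go to s0
s0 | __c_[c]_ca   read c → write c, move L, go to s3
s3 | __c[_]c_ca   read _ → write c, move R, go to s0
s0 | __cc[c]_ca   read c → write c, move L, go to s3
s3 | __c[c]c_ca   read c → write _, move L, go to s3
s3 | __[c]_c_ca   read c → write _, move L, go to s3
s3 | _[_]__c_ca   read _ → write c, move R, go to s0
s0 | _c[_]_c_ca   read _ → write a, move L, go to s2
s2 | _[c]a_c_ca   read c → write _, move L, go to s2
s2 | [_]_a_c_ca   read _ → write a, move R, go to s0
s0 | a[_]a_c_ca   read _ → write a, move L, go to s2
s2 | [a]aa_c_ca   read a → write _, move R, go to sH
sH | _[a]a_c_ca
M halts after 16 transitions.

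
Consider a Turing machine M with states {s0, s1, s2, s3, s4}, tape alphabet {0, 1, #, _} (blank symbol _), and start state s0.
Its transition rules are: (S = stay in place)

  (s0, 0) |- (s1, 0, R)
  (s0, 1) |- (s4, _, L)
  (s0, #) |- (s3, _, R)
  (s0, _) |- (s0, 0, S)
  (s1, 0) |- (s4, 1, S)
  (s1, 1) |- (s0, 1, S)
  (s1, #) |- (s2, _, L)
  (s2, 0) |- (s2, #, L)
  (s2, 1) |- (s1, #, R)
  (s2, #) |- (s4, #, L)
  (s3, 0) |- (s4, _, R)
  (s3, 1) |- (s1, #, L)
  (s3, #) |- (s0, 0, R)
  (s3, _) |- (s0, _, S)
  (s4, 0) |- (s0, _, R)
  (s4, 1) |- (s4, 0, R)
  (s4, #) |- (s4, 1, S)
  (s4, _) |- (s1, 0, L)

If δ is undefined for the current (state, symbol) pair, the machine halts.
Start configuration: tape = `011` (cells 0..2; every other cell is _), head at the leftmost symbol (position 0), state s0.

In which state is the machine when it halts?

s1

state=s0 head=0 tape=[0]11_   (s0,0)→(s1,0,R)
state=s1 head=1 tape=0[1]1_   (s1,1)→(s0,1,S)
state=s0 head=1 tape=0[1]1_   (s0,1)→(s4,_,L)
state=s4 head=0 tape=[0]_1_   (s4,0)→(s0,_,R)
state=s0 head=1 tape=_[_]1_   (s0,_)→(s0,0,S)
state=s0 head=1 tape=_[0]1_   (s0,0)→(s1,0,R)
state=s1 head=2 tape=_0[1]_   (s1,1)→(s0,1,S)
state=s0 head=2 tape=_0[1]_   (s0,1)→(s4,_,L)
state=s4 head=1 tape=_[0]__   (s4,0)→(s0,_,R)
state=s0 head=2 tape=__[_]_   (s0,_)→(s0,0,S)
state=s0 head=2 tape=__[0]_   (s0,0)→(s1,0,R)
state=s1 head=3 tape=__0[_]
No transition is defined for (s1, _); M halts in state s1.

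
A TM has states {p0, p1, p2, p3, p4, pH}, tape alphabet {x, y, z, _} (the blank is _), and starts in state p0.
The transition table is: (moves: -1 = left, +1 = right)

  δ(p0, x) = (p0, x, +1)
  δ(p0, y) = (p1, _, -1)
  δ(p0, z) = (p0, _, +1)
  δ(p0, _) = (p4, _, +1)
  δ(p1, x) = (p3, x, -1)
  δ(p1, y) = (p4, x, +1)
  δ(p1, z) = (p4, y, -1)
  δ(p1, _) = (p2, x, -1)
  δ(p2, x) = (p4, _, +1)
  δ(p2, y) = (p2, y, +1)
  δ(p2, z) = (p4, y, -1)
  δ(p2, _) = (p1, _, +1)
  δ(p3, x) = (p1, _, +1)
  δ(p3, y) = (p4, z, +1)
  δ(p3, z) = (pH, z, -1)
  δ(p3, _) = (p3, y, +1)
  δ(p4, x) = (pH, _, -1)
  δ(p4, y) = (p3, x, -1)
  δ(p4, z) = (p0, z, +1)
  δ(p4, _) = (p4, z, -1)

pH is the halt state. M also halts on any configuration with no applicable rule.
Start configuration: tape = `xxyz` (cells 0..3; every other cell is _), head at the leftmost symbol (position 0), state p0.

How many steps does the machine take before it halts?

18

state=p0 head=0 tape=[x]xyz   (p0,x)→(p0,x,+1)
state=p0 head=1 tape=x[x]yz   (p0,x)→(p0,x,+1)
state=p0 head=2 tape=xx[y]z   (p0,y)→(p1,_,-1)
state=p1 head=1 tape=x[x]_z   (p1,x)→(p3,x,-1)
state=p3 head=0 tape=[x]x_z   (p3,x)→(p1,_,+1)
state=p1 head=1 tape=_[x]_z   (p1,x)→(p3,x,-1)
state=p3 head=0 tape=[_]x_z   (p3,_)→(p3,y,+1)
state=p3 head=1 tape=y[x]_z   (p3,x)→(p1,_,+1)
state=p1 head=2 tape=y_[_]z   (p1,_)→(p2,x,-1)
state=p2 head=1 tape=y[_]xz   (p2,_)→(p1,_,+1)
state=p1 head=2 tape=y_[x]z   (p1,x)→(p3,x,-1)
state=p3 head=1 tape=y[_]xz   (p3,_)→(p3,y,+1)
state=p3 head=2 tape=yy[x]z   (p3,x)→(p1,_,+1)
state=p1 head=3 tape=yy_[z]   (p1,z)→(p4,y,-1)
state=p4 head=2 tape=yy[_]y   (p4,_)→(p4,z,-1)
state=p4 head=1 tape=y[y]zy   (p4,y)→(p3,x,-1)
state=p3 head=0 tape=[y]xzy   (p3,y)→(p4,z,+1)
state=p4 head=1 tape=z[x]zy   (p4,x)→(pH,_,-1)
state=pH head=0 tape=[z]_zy
M halts after 18 transitions.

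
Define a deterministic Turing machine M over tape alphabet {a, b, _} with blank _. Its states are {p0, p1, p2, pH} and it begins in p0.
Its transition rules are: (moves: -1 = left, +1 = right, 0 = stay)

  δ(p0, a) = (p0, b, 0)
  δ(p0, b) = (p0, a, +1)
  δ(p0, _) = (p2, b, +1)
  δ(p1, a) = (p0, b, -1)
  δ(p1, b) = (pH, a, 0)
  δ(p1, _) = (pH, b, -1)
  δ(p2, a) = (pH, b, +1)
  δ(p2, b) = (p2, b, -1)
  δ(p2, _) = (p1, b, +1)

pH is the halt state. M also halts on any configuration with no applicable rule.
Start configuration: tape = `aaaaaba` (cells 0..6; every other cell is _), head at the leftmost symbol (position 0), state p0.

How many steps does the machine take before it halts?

state=p0 head=0 tape=[a]aaaaba___   (p0,a)→(p0,b,0)
state=p0 head=0 tape=[b]aaaaba___   (p0,b)→(p0,a,+1)
state=p0 head=1 tape=a[a]aaaba___   (p0,a)→(p0,b,0)
state=p0 head=1 tape=a[b]aaaba___   (p0,b)→(p0,a,+1)
state=p0 head=2 tape=aa[a]aaba___   (p0,a)→(p0,b,0)
state=p0 head=2 tape=aa[b]aaba___   (p0,b)→(p0,a,+1)
state=p0 head=3 tape=aaa[a]aba___   (p0,a)→(p0,b,0)
state=p0 head=3 tape=aaa[b]aba___   (p0,b)→(p0,a,+1)
state=p0 head=4 tape=aaaa[a]ba___   (p0,a)→(p0,b,0)
state=p0 head=4 tape=aaaa[b]ba___   (p0,b)→(p0,a,+1)
state=p0 head=5 tape=aaaaa[b]a___   (p0,b)→(p0,a,+1)
state=p0 head=6 tape=aaaaaa[a]___   (p0,a)→(p0,b,0)
state=p0 head=6 tape=aaaaaa[b]___   (p0,b)→(p0,a,+1)
state=p0 head=7 tape=aaaaaaa[_]__   (p0,_)→(p2,b,+1)
state=p2 head=8 tape=aaaaaaab[_]_   (p2,_)→(p1,b,+1)
state=p1 head=9 tape=aaaaaaabb[_]   (p1,_)→(pH,b,-1)
state=pH head=8 tape=aaaaaaab[b]b
M halts after 16 transitions.

16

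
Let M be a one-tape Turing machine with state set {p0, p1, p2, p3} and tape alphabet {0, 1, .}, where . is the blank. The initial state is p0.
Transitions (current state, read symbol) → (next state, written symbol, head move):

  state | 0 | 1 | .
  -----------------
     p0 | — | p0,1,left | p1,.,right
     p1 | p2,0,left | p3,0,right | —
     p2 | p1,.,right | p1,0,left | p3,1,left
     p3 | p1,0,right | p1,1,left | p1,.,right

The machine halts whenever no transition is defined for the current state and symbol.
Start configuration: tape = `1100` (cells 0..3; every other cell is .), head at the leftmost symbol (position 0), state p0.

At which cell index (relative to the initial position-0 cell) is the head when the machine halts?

4

p0 | ..[1]100.   read 1 → write 1, move left, go to p0
p0 | .[.]1100.   read . → write ., move right, go to p1
p1 | ..[1]100.   read 1 → write 0, move right, go to p3
p3 | ..0[1]00.   read 1 → write 1, move left, go to p1
p1 | ..[0]100.   read 0 → write 0, move left, go to p2
p2 | .[.]0100.   read . → write 1, move left, go to p3
p3 | [.]10100.   read . → write ., move right, go to p1
p1 | .[1]0100.   read 1 → write 0, move right, go to p3
p3 | .0[0]100.   read 0 → write 0, move right, go to p1
p1 | .00[1]00.   read 1 → write 0, move right, go to p3
p3 | .000[0]0.   read 0 → write 0, move right, go to p1
p1 | .0000[0].   read 0 → write 0, move left, go to p2
p2 | .000[0]0.   read 0 → write ., move right, go to p1
p1 | .000.[0].   read 0 → write 0, move left, go to p2
p2 | .000[.]0.   read . → write 1, move left, go to p3
p3 | .00[0]10.   read 0 → write 0, move right, go to p1
p1 | .000[1]0.   read 1 → write 0, move right, go to p3
p3 | .0000[0].   read 0 → write 0, move right, go to p1
p1 | .00000[.]
At halt the head is at cell 4.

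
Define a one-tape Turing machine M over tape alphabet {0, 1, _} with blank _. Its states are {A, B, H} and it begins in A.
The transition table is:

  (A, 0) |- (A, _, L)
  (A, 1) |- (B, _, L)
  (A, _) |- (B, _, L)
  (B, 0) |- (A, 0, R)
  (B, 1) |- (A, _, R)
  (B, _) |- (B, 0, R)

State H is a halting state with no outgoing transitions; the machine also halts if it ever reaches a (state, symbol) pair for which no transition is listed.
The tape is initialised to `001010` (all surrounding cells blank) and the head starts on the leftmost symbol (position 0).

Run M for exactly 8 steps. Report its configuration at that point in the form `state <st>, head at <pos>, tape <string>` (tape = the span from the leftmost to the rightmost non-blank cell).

state=A head=0 tape=__[0]01010   (A,0)→(A,_,L)
state=A head=-1 tape=_[_]_01010   (A,_)→(B,_,L)
state=B head=-2 tape=[_]__01010   (B,_)→(B,0,R)
state=B head=-1 tape=0[_]_01010   (B,_)→(B,0,R)
state=B head=0 tape=00[_]01010   (B,_)→(B,0,R)
state=B head=1 tape=000[0]1010   (B,0)→(A,0,R)
state=A head=2 tape=0000[1]010   (A,1)→(B,_,L)
state=B head=1 tape=000[0]_010   (B,0)→(A,0,R)
state=A head=2 tape=0000[_]010
After 8 steps: state A, head at 2, tape 0000_010.

state A, head at 2, tape 0000_010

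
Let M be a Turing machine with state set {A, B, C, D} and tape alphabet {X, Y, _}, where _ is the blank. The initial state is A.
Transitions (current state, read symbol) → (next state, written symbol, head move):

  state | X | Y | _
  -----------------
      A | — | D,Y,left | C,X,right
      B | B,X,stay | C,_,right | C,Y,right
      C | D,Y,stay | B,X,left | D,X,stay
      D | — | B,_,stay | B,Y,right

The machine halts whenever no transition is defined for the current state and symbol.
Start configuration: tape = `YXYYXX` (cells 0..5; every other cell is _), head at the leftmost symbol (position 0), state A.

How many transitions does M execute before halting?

23

A | _[Y]XYYXX_   read Y → write Y, move left, go to D
D | [_]YXYYXX_   read _ → write Y, move right, go to B
B | Y[Y]XYYXX_   read Y → write _, move right, go to C
C | Y_[X]YYXX_   read X → write Y, move stay, go to D
D | Y_[Y]YYXX_   read Y → write _, move stay, go to B
B | Y_[_]YYXX_   read _ → write Y, move right, go to C
C | Y_Y[Y]YXX_   read Y → write X, move left, go to B
B | Y_[Y]XYXX_   read Y → write _, move right, go to C
C | Y__[X]YXX_   read X → write Y, move stay, go to D
D | Y__[Y]YXX_   read Y → write _, move stay, go to B
B | Y__[_]YXX_   read _ → write Y, move right, go to C
C | Y__Y[Y]XX_   read Y → write X, move left, go to B
B | Y__[Y]XXX_   read Y → write _, move right, go to C
C | Y___[X]XX_   read X → write Y, move stay, go to D
D | Y___[Y]XX_   read Y → write _, move stay, go to B
B | Y___[_]XX_   read _ → write Y, move right, go to C
C | Y___Y[X]X_   read X → write Y, move stay, go to D
D | Y___Y[Y]X_   read Y → write _, move stay, go to B
B | Y___Y[_]X_   read _ → write Y, move right, go to C
C | Y___YY[X]_   read X → write Y, move stay, go to D
D | Y___YY[Y]_   read Y → write _, move stay, go to B
B | Y___YY[_]_   read _ → write Y, move right, go to C
C | Y___YYY[_]   read _ → write X, move stay, go to D
D | Y___YYY[X]
M halts after 23 transitions.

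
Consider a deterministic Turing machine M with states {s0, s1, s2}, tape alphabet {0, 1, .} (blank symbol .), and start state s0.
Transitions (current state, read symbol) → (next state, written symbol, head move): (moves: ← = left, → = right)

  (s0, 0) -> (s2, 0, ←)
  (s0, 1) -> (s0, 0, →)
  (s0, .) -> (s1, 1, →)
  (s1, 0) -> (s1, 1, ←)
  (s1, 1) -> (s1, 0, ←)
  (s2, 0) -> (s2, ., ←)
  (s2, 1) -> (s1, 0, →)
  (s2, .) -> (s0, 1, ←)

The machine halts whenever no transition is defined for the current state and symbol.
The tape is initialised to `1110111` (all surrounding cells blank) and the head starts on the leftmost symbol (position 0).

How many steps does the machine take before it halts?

state=s0 head=0 tape=...[1]110111   (s0,1)→(s0,0,→)
state=s0 head=1 tape=...0[1]10111   (s0,1)→(s0,0,→)
state=s0 head=2 tape=...00[1]0111   (s0,1)→(s0,0,→)
state=s0 head=3 tape=...000[0]111   (s0,0)→(s2,0,←)
state=s2 head=2 tape=...00[0]0111   (s2,0)→(s2,.,←)
state=s2 head=1 tape=...0[0].0111   (s2,0)→(s2,.,←)
state=s2 head=0 tape=...[0]..0111   (s2,0)→(s2,.,←)
state=s2 head=-1 tape=..[.]...0111   (s2,.)→(s0,1,←)
state=s0 head=-2 tape=.[.]1...0111   (s0,.)→(s1,1,→)
state=s1 head=-1 tape=.1[1]...0111   (s1,1)→(s1,0,←)
state=s1 head=-2 tape=.[1]0...0111   (s1,1)→(s1,0,←)
state=s1 head=-3 tape=[.]00...0111
M halts after 11 transitions.

11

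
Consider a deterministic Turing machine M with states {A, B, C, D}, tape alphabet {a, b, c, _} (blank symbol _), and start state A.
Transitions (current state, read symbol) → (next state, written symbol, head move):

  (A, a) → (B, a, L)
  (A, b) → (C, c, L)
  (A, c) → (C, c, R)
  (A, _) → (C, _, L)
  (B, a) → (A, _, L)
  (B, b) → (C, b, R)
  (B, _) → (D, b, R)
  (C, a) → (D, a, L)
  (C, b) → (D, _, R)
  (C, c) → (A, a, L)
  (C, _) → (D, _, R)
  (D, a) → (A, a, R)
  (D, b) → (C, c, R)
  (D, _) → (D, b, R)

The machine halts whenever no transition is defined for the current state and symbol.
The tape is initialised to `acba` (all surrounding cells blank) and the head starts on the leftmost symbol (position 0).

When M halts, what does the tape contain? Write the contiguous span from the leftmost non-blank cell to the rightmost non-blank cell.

state=A head=0 tape=_[a]cba_   (A,a)→(B,a,L)
state=B head=-1 tape=[_]acba_   (B,_)→(D,b,R)
state=D head=0 tape=b[a]cba_   (D,a)→(A,a,R)
state=A head=1 tape=ba[c]ba_   (A,c)→(C,c,R)
state=C head=2 tape=bac[b]a_   (C,b)→(D,_,R)
state=D head=3 tape=bac_[a]_   (D,a)→(A,a,R)
state=A head=4 tape=bac_a[_]   (A,_)→(C,_,L)
state=C head=3 tape=bac_[a]_   (C,a)→(D,a,L)
state=D head=2 tape=bac[_]a_   (D,_)→(D,b,R)
state=D head=3 tape=bacb[a]_   (D,a)→(A,a,R)
state=A head=4 tape=bacba[_]   (A,_)→(C,_,L)
state=C head=3 tape=bacb[a]_   (C,a)→(D,a,L)
state=D head=2 tape=bac[b]a_   (D,b)→(C,c,R)
state=C head=3 tape=bacc[a]_   (C,a)→(D,a,L)
state=D head=2 tape=bac[c]a_
The non-blank tape span at halt is bacca.

bacca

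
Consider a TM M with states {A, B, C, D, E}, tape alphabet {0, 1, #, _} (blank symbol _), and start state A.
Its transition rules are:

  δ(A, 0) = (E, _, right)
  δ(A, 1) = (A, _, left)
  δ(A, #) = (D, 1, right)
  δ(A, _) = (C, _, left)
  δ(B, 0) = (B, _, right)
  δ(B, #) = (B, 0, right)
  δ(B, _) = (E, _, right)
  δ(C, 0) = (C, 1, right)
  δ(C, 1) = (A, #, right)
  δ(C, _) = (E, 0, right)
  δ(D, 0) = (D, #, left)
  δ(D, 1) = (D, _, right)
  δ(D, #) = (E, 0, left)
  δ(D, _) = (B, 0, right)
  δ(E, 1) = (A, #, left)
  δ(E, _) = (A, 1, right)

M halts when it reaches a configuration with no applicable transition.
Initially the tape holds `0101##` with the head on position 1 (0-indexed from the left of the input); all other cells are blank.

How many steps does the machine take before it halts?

state=A head=1 tape=0[1]01##   (A,1)→(A,_,left)
state=A head=0 tape=[0]_01##   (A,0)→(E,_,right)
state=E head=1 tape=_[_]01##   (E,_)→(A,1,right)
state=A head=2 tape=_1[0]1##   (A,0)→(E,_,right)
state=E head=3 tape=_1_[1]##   (E,1)→(A,#,left)
state=A head=2 tape=_1[_]###   (A,_)→(C,_,left)
state=C head=1 tape=_[1]_###   (C,1)→(A,#,right)
state=A head=2 tape=_#[_]###   (A,_)→(C,_,left)
state=C head=1 tape=_[#]_###
M halts after 8 transitions.

8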